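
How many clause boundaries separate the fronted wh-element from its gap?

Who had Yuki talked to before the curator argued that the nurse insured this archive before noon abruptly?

0

"who" originates inside the matrix clause — no clause boundary is crossed.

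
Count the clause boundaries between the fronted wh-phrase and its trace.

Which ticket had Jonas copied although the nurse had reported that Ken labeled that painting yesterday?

0

"which ticket" originates inside the matrix clause — no clause boundary is crossed.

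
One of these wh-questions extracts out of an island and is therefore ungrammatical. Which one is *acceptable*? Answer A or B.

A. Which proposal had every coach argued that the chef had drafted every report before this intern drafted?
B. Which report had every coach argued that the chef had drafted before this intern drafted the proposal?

B

In A, the wh-phrase is extracted from inside an adjunct island (introduced by "before"), which blocks movement.
In B, the extraction path crosses only that-complement boundaries, which are transparent.
So B is grammatical.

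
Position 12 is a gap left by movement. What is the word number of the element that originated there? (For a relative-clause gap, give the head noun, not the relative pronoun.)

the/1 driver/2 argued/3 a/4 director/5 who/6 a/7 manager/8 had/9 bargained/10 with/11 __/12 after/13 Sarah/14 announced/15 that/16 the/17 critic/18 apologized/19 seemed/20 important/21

5

The gap at 12 is the prepositional object of "bargained", inside a relative clause.
The relative pronoun is "who" (word 6); it is bound by the head noun immediately before it.
Its filler is the head noun "director", at word 5.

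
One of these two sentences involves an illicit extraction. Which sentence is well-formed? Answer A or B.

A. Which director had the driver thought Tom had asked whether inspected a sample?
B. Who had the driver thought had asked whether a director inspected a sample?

In A, the wh-phrase is extracted from inside a wh-island (introduced by "whether"), which blocks movement.
In B, the extraction path crosses only that-complement boundaries, which are transparent.
So B is grammatical.

B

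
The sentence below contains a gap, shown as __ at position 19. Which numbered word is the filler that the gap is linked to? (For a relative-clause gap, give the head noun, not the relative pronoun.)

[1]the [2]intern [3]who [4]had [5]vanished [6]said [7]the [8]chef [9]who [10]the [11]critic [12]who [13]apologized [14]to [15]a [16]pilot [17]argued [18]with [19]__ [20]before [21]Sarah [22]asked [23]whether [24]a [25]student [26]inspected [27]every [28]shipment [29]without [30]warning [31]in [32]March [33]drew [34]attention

8

The gap at 19 is the prepositional object of "argued", inside a relative clause.
The relative pronoun is "who" (word 9); it is bound by the head noun immediately before it.
Its filler is the head noun "chef", at word 8.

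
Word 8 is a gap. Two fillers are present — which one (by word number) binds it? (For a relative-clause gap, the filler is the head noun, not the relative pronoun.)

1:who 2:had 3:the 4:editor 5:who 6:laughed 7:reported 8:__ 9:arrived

The marked gap is the subject of "arrived".
Its filler is the fronted wh-phrase "who", at word 1.
(The other dependency links word 4 to a gap after word 5.)

1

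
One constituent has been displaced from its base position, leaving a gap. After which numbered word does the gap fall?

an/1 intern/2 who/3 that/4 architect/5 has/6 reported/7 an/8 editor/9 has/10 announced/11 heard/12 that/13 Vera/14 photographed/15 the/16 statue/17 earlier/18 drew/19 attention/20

The displaced element is "an intern" (word 2).
It is linked across 2 clause boundaries (Ø → Ø).
It functions as the subject of "heard", so the gap sits immediately after word 11 ("announced").
Base order: That architect has reported an editor has announced that an intern heard that Vera photographed the statue earlier.

11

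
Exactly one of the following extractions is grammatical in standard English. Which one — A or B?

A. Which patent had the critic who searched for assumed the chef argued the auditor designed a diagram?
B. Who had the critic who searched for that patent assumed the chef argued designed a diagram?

B

In A, the wh-phrase is extracted from inside a complex-NP island (relative clause) (introduced by "who"), which blocks movement.
In B, the extraction path crosses only that-complement boundaries, which are transparent.
So B is grammatical.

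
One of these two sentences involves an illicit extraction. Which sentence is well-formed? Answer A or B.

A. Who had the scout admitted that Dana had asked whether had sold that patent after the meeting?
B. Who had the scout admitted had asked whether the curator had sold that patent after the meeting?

In A, the wh-phrase is extracted from inside a wh-island (introduced by "whether"), which blocks movement.
In B, the extraction path crosses only that-complement boundaries, which are transparent.
So B is grammatical.

B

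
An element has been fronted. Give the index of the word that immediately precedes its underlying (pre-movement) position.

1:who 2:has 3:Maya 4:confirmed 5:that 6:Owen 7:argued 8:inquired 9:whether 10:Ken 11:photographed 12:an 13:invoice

7

The displaced element is "who" (word 1).
It is linked across 2 clause boundaries (that → Ø).
It functions as the subject of "inquired", so the gap sits immediately after word 7 ("argued").
Base order: Maya has confirmed that Owen argued that who inquired whether Ken photographed an invoice.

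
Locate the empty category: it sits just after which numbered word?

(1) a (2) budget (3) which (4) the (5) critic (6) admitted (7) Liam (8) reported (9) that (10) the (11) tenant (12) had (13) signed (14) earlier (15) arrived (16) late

13

The displaced element is "a budget" (word 2).
It is linked across 2 clause boundaries (Ø → that).
It functions as the direct object of "signed", so the gap sits immediately after word 13 ("signed").
Base order: The critic admitted Liam reported that the tenant had signed a budget earlier.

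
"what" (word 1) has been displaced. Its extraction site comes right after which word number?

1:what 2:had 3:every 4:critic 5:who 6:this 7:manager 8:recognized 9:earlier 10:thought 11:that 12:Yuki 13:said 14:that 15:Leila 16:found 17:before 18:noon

The displaced element is "what" (word 1).
It is linked across 2 clause boundaries (that → that).
It functions as the direct object of "found", so the gap sits immediately after word 16 ("found").
Base order: Every critic who this manager recognized earlier had thought that Yuki said that Leila found what before noon.

16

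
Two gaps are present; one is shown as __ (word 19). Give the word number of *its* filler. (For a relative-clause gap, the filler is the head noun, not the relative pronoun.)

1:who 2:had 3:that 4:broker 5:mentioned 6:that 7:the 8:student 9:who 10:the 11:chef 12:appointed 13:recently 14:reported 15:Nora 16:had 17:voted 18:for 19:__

The marked gap is the object of the preposition "for" of "voted".
Its filler is the fronted wh-phrase "who", at word 1.
(The other dependency links word 8 to a gap after word 12.)

1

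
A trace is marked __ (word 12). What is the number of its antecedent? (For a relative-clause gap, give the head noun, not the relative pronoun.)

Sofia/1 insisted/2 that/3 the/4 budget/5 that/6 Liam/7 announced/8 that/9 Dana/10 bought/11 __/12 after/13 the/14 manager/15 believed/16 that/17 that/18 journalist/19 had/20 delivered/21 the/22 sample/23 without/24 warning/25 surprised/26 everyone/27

The gap at 12 is the object of "bought", inside a relative clause.
The relative pronoun is "that" (word 6); it is bound by the head noun immediately before it.
Its filler is the head noun "budget", at word 5.

5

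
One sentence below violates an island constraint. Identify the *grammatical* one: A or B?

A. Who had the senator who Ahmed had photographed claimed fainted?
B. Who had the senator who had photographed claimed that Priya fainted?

In B, the wh-phrase is extracted from inside a complex-NP island (relative clause) (introduced by "who"), which blocks movement.
In A, the extraction path crosses only that-complement boundaries, which are transparent.
So A is grammatical.

A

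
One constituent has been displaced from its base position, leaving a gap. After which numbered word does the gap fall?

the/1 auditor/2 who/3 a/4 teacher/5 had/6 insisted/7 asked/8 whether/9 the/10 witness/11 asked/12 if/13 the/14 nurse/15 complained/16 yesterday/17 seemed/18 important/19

The displaced element is "the auditor" (word 2).
It is linked across 1 clause boundary (Ø).
It functions as the subject of "asked", so the gap sits immediately after word 7 ("insisted").
Base order: A teacher had insisted that the auditor asked whether the witness asked if the nurse complained yesterday.

7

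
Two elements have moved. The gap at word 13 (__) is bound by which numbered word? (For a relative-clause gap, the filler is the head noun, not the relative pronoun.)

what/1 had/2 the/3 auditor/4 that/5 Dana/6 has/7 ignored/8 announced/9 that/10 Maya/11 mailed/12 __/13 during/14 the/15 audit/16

The marked gap is the direct object of "mailed".
Its filler is the fronted wh-phrase "what", at word 1.
(The other dependency links word 4 to a gap after word 8.)

1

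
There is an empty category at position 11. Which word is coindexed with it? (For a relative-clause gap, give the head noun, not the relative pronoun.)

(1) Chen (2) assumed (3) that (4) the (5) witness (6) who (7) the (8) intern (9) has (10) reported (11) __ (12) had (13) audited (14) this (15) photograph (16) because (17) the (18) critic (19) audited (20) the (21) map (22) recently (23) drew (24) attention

5

The gap at 11 is the subject of "audited", inside a relative clause.
The relative pronoun is "who" (word 6); it is bound by the head noun immediately before it.
Its filler is the head noun "witness", at word 5.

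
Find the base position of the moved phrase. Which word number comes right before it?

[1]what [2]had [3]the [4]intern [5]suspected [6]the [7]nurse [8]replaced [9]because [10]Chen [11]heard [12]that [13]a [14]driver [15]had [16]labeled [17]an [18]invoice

8

The displaced element is "what" (word 1).
It is linked across 1 clause boundary (Ø).
It functions as the direct object of "replaced", so the gap sits immediately after word 8 ("replaced").
Base order: The intern had suspected the nurse replaced what because Chen heard that a driver had labeled an invoice.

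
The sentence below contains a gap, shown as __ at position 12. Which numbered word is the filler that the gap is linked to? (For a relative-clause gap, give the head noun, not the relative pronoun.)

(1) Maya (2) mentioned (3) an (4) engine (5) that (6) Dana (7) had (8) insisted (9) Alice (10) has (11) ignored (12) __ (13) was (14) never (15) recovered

The gap at 12 is the object of "ignored", inside a relative clause.
The relative pronoun is "that" (word 5); it is bound by the head noun immediately before it.
Its filler is the head noun "engine", at word 4.

4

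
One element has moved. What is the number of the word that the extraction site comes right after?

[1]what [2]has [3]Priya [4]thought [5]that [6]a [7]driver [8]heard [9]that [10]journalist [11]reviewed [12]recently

The displaced element is "what" (word 1).
It is linked across 2 clause boundaries (that → Ø).
It functions as the direct object of "reviewed", so the gap sits immediately after word 11 ("reviewed").
Base order: Priya has thought that a driver heard that journalist reviewed what recently.

11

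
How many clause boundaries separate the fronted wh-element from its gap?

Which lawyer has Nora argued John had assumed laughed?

2

"which lawyer" is extracted from the subject of "laughed".
Boundaries crossed, outermost first: [Ø], [Ø] — 2 in total.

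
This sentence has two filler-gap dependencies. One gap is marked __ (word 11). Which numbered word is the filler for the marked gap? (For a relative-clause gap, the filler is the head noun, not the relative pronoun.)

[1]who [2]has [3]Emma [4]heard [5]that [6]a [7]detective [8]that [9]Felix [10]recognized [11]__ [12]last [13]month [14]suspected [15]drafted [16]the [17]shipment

The marked gap is inside the relative clause, the direct object of "recognized".
Its filler is the head noun "detective" (via "that"), at word 7.
(The other dependency links word 1 to a gap after word 14.)

7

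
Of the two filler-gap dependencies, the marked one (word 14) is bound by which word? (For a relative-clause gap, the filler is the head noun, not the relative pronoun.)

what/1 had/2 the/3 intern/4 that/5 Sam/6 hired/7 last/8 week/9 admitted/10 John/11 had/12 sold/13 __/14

1

The marked gap is the direct object of "sold".
Its filler is the fronted wh-phrase "what", at word 1.
(The other dependency links word 4 to a gap after word 7.)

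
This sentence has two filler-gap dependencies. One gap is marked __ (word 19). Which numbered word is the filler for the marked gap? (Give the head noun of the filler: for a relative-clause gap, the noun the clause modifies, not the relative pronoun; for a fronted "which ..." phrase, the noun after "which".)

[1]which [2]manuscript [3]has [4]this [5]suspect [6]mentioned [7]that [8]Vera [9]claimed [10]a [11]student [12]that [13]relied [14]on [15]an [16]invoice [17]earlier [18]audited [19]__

The marked gap is the direct object of "audited".
Its filler is the fronted wh-phrase "which manuscript", at word 2.
(The other dependency links word 11 to a gap after word 12.)

2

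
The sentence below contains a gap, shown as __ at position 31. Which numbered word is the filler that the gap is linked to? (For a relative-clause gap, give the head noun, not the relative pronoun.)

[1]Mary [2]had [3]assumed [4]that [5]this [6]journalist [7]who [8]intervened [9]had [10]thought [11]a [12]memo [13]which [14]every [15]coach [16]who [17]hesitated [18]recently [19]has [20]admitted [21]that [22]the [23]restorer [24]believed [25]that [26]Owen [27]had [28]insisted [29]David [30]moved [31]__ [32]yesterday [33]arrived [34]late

The gap at 31 is the object of "moved", inside a relative clause.
The relative pronoun is "which" (word 13); it is bound by the head noun immediately before it.
Its filler is the head noun "memo", at word 12.

12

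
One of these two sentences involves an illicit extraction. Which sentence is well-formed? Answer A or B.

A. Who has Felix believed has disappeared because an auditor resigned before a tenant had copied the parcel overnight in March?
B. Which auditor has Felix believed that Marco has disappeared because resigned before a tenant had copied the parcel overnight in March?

A

In B, the wh-phrase is extracted from inside an adjunct island (introduced by "because"), which blocks movement.
In A, the extraction path crosses only that-complement boundaries, which are transparent.
So A is grammatical.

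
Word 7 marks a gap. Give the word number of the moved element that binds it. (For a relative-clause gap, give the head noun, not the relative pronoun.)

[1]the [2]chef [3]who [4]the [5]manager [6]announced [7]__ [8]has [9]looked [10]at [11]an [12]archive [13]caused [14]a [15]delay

The gap at 7 is the subject of "looked", inside a relative clause.
The relative pronoun is "who" (word 3); it is bound by the head noun immediately before it.
Its filler is the head noun "chef", at word 2.

2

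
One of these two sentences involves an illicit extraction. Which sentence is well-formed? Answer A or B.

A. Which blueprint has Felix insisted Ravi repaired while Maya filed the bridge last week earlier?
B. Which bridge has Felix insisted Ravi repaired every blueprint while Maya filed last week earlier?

A

In B, the wh-phrase is extracted from inside an adjunct island (introduced by "while"), which blocks movement.
In A, the extraction path crosses only that-complement boundaries, which are transparent.
So A is grammatical.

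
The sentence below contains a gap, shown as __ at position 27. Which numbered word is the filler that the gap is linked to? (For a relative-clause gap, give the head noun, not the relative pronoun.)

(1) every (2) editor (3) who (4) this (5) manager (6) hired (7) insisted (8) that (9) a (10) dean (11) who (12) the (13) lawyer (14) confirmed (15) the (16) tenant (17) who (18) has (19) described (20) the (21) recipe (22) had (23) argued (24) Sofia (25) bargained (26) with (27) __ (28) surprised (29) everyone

10

The gap at 27 is the prepositional object of "bargained", inside a relative clause.
The relative pronoun is "who" (word 11); it is bound by the head noun immediately before it.
Its filler is the head noun "dean", at word 10.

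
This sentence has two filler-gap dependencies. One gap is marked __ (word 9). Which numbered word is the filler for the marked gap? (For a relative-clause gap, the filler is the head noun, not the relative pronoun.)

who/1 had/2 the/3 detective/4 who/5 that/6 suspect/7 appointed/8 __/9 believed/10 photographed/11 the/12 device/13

4

The marked gap is inside the relative clause, the direct object of "appointed".
Its filler is the head noun "detective" (via "who"), at word 4.
(The other dependency links word 1 to a gap after word 10.)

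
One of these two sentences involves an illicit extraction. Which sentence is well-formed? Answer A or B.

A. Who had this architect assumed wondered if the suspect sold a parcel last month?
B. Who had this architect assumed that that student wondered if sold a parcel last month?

A

In B, the wh-phrase is extracted from inside a wh-island (introduced by "if"), which blocks movement.
In A, the extraction path crosses only that-complement boundaries, which are transparent.
So A is grammatical.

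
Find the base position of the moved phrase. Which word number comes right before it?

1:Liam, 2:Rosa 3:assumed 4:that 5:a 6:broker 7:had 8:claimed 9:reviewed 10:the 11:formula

The displaced element is "Liam" (word 1).
It is linked across 2 clause boundaries (that → Ø).
It functions as the subject of "reviewed", so the gap sits immediately after word 8 ("claimed").
Base order: Rosa assumed that a broker had claimed that Liam reviewed the formula.

8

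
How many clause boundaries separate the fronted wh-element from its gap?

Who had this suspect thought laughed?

"who" is extracted from the subject of "laughed".
Boundaries crossed, outermost first: [Ø] — 1 in total.

1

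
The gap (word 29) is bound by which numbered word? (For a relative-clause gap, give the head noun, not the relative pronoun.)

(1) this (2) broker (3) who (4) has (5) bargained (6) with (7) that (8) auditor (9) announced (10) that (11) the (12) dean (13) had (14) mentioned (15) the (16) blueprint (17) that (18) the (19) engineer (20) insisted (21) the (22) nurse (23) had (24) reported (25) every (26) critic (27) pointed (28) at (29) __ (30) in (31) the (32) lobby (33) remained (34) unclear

16

The gap at 29 is the prepositional object of "pointed", inside a relative clause.
The relative pronoun is "that" (word 17); it is bound by the head noun immediately before it.
Its filler is the head noun "blueprint", at word 16.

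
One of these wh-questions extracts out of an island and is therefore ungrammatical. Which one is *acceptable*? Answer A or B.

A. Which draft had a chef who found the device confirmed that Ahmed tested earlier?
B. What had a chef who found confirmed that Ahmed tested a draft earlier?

A

In B, the wh-phrase is extracted from inside a complex-NP island (relative clause) (introduced by "who"), which blocks movement.
In A, the extraction path crosses only that-complement boundaries, which are transparent.
So A is grammatical.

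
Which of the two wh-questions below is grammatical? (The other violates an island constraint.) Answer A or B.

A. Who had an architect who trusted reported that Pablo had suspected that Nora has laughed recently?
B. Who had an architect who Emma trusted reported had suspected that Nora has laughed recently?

B

In A, the wh-phrase is extracted from inside a complex-NP island (relative clause) (introduced by "who"), which blocks movement.
In B, the extraction path crosses only that-complement boundaries, which are transparent.
So B is grammatical.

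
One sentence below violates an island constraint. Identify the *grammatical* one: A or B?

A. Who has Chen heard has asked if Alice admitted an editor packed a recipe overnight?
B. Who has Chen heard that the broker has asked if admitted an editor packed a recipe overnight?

A

In B, the wh-phrase is extracted from inside a wh-island (introduced by "if"), which blocks movement.
In A, the extraction path crosses only that-complement boundaries, which are transparent.
So A is grammatical.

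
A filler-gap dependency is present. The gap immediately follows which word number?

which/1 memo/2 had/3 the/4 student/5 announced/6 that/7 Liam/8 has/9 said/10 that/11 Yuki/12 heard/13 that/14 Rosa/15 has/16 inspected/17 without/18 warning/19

17

The displaced element is "which memo" (word 2).
It is linked across 3 clause boundaries (that → that → that).
It functions as the direct object of "inspected", so the gap sits immediately after word 17 ("inspected").
Base order: The student had announced that Liam has said that Yuki heard that Rosa has inspected which memo without warning.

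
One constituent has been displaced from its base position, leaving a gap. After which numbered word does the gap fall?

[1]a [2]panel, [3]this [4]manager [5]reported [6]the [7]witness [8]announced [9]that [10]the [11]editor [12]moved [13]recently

12

The displaced element is "a panel" (word 2).
It is linked across 2 clause boundaries (Ø → that).
It functions as the direct object of "moved", so the gap sits immediately after word 12 ("moved").
Base order: This manager reported the witness announced that the editor moved a panel recently.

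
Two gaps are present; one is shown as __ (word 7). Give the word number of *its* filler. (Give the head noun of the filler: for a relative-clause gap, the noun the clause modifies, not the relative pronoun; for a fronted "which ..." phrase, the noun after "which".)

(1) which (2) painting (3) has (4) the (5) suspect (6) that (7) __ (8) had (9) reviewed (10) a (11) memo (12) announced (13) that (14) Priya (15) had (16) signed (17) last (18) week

5

The marked gap is inside the relative clause, the subject of "reviewed".
Its filler is the head noun "suspect" (via "that"), at word 5.
(The other dependency links word 2 to a gap after word 16.)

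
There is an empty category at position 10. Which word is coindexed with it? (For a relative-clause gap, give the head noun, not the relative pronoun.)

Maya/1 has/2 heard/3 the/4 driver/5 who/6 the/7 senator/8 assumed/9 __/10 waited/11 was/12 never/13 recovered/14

The gap at 10 is the subject of "waited", inside a relative clause.
The relative pronoun is "who" (word 6); it is bound by the head noun immediately before it.
Its filler is the head noun "driver", at word 5.

5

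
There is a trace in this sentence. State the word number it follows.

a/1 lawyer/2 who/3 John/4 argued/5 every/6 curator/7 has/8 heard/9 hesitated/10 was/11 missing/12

The displaced element is "a lawyer" (word 2).
It is linked across 2 clause boundaries (Ø → Ø).
It functions as the subject of "hesitated", so the gap sits immediately after word 9 ("heard").
Base order: John argued every curator has heard that a lawyer hesitated.

9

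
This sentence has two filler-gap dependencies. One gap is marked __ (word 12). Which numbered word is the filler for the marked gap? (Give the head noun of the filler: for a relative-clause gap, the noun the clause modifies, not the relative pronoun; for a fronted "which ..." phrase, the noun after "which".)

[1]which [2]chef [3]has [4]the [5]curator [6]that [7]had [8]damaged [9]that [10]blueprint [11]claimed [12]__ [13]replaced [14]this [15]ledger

The marked gap is the subject of "replaced".
Its filler is the fronted wh-phrase "which chef", at word 2.
(The other dependency links word 5 to a gap after word 6.)

2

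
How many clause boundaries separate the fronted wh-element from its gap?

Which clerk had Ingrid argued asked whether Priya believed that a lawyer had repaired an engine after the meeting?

"which clerk" is extracted from the subject of "asked".
Boundaries crossed, outermost first: [Ø] — 1 in total.

1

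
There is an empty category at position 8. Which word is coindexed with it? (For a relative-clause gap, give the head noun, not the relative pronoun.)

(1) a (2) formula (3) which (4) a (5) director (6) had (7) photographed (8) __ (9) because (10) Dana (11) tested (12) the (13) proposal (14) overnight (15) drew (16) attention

2

The gap at 8 is the object of "photographed", inside a relative clause.
The relative pronoun is "which" (word 3); it is bound by the head noun immediately before it.
Its filler is the head noun "formula", at word 2.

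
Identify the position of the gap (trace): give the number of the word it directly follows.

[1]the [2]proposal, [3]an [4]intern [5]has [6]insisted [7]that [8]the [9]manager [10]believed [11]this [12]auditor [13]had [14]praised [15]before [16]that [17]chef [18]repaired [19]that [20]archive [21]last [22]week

The displaced element is "the proposal" (word 2).
It is linked across 2 clause boundaries (that → Ø).
It functions as the direct object of "praised", so the gap sits immediately after word 14 ("praised").
Base order: An intern has insisted that the manager believed this auditor had praised the proposal before that chef repaired that archive last week.

14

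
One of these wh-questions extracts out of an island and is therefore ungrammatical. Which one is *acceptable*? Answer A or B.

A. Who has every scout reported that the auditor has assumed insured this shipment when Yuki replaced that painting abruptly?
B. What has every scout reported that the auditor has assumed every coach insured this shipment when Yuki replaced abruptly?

In B, the wh-phrase is extracted from inside an adjunct island (introduced by "when"), which blocks movement.
In A, the extraction path crosses only that-complement boundaries, which are transparent.
So A is grammatical.

A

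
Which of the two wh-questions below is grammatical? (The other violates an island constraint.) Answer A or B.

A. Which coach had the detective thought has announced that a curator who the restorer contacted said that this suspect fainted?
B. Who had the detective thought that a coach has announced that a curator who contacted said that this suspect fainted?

In B, the wh-phrase is extracted from inside a complex-NP island (relative clause) (introduced by "who"), which blocks movement.
In A, the extraction path crosses only that-complement boundaries, which are transparent.
So A is grammatical.

A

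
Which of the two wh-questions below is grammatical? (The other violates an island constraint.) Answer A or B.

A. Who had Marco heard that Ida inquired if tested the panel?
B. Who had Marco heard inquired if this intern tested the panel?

In A, the wh-phrase is extracted from inside a wh-island (introduced by "if"), which blocks movement.
In B, the extraction path crosses only that-complement boundaries, which are transparent.
So B is grammatical.

B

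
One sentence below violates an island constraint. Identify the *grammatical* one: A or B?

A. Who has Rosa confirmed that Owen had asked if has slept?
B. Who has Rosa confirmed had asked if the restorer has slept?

B

In A, the wh-phrase is extracted from inside a wh-island (introduced by "if"), which blocks movement.
In B, the extraction path crosses only that-complement boundaries, which are transparent.
So B is grammatical.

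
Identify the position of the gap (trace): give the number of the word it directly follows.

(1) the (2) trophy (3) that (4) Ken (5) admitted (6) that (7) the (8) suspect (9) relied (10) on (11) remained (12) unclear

10

The displaced element is "the trophy" (word 2).
It is linked across 1 clause boundary (that).
It functions as the object of the preposition "on" of "relied", so the gap sits immediately after word 10 ("on").
Base order: Ken admitted that the suspect relied on the trophy.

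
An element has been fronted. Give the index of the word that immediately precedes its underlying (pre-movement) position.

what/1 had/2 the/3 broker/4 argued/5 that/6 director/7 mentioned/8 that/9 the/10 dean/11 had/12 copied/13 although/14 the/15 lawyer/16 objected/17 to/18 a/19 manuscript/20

The displaced element is "what" (word 1).
It is linked across 2 clause boundaries (Ø → that).
It functions as the direct object of "copied", so the gap sits immediately after word 13 ("copied").
Base order: The broker had argued that director mentioned that the dean had copied what although the lawyer objected to a manuscript.

13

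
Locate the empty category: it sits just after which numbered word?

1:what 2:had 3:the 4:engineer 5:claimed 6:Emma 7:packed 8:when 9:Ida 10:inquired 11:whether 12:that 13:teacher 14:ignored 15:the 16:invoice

7

The displaced element is "what" (word 1).
It is linked across 1 clause boundary (Ø).
It functions as the direct object of "packed", so the gap sits immediately after word 7 ("packed").
Base order: The engineer had claimed Emma packed what when Ida inquired whether that teacher ignored the invoice.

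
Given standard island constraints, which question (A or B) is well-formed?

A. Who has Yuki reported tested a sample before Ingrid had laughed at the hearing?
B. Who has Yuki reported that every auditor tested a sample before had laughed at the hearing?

In B, the wh-phrase is extracted from inside an adjunct island (introduced by "before"), which blocks movement.
In A, the extraction path crosses only that-complement boundaries, which are transparent.
So A is grammatical.

A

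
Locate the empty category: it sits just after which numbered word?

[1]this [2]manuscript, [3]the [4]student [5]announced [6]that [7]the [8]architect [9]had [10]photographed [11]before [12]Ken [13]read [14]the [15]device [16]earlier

10

The displaced element is "this manuscript" (word 2).
It is linked across 1 clause boundary (that).
It functions as the direct object of "photographed", so the gap sits immediately after word 10 ("photographed").
Base order: The student announced that the architect had photographed this manuscript before Ken read the device earlier.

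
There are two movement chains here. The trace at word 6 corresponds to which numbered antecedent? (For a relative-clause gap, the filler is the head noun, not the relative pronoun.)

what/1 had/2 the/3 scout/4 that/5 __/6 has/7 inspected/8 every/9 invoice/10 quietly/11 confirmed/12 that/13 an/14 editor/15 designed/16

The marked gap is inside the relative clause, the subject of "inspected".
Its filler is the head noun "scout" (via "that"), at word 4.
(The other dependency links word 1 to a gap after word 16.)

4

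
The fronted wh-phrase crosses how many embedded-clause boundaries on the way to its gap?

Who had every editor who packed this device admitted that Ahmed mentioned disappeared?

"who" is extracted from the subject of "disappeared".
Boundaries crossed, outermost first: [that], [Ø] — 2 in total.

2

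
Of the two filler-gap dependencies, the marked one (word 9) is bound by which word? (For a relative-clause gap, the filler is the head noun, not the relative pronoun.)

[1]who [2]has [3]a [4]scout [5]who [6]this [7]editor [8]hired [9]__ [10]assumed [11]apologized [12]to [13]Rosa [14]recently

The marked gap is inside the relative clause, the direct object of "hired".
Its filler is the head noun "scout" (via "who"), at word 4.
(The other dependency links word 1 to a gap after word 10.)

4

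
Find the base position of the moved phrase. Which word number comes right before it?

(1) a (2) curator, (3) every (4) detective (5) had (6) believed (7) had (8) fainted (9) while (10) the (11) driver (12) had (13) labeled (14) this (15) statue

The displaced element is "a curator" (word 2).
It is linked across 1 clause boundary (Ø).
It functions as the subject of "fainted", so the gap sits immediately after word 6 ("believed").
Base order: Every detective had believed that a curator had fainted while the driver had labeled this statue.

6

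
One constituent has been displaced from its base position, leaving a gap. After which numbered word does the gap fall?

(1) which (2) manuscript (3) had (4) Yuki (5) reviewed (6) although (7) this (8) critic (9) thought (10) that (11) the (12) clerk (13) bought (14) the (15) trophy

The displaced element is "which manuscript" (word 2).
It functions as the direct object of "reviewed", so the gap sits immediately after word 5 ("reviewed").
Base order: Yuki had reviewed which manuscript although this critic thought that the clerk bought the trophy.

5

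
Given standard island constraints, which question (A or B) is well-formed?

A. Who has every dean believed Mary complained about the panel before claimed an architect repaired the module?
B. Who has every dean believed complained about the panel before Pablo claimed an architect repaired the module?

B

In A, the wh-phrase is extracted from inside an adjunct island (introduced by "before"), which blocks movement.
In B, the extraction path crosses only that-complement boundaries, which are transparent.
So B is grammatical.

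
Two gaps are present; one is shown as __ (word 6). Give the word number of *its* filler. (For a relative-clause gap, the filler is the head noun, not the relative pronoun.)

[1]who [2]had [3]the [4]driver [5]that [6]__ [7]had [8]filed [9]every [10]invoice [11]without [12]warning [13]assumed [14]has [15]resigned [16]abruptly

The marked gap is inside the relative clause, the subject of "filed".
Its filler is the head noun "driver" (via "that"), at word 4.
(The other dependency links word 1 to a gap after word 13.)

4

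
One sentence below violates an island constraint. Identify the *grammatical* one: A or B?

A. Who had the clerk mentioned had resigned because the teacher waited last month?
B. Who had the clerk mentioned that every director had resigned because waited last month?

A

In B, the wh-phrase is extracted from inside an adjunct island (introduced by "because"), which blocks movement.
In A, the extraction path crosses only that-complement boundaries, which are transparent.
So A is grammatical.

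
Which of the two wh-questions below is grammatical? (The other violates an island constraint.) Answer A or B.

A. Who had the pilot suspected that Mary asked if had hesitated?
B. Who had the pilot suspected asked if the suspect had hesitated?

In A, the wh-phrase is extracted from inside a wh-island (introduced by "if"), which blocks movement.
In B, the extraction path crosses only that-complement boundaries, which are transparent.
So B is grammatical.

B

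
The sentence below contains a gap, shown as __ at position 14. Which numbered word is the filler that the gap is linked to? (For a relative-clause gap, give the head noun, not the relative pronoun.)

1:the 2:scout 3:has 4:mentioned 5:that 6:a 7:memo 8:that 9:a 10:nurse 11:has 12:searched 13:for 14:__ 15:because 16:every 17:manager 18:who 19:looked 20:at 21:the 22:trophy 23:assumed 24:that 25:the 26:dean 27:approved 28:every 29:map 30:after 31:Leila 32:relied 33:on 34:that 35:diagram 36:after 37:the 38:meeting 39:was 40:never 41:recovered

The gap at 14 is the prepositional object of "searched", inside a relative clause.
The relative pronoun is "that" (word 8); it is bound by the head noun immediately before it.
Its filler is the head noun "memo", at word 7.

7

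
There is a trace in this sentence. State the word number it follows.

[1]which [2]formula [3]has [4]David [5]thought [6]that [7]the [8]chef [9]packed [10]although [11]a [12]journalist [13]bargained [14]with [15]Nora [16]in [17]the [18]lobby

The displaced element is "which formula" (word 2).
It is linked across 1 clause boundary (that).
It functions as the direct object of "packed", so the gap sits immediately after word 9 ("packed").
Base order: David has thought that the chef packed which formula although a journalist bargained with Nora in the lobby.

9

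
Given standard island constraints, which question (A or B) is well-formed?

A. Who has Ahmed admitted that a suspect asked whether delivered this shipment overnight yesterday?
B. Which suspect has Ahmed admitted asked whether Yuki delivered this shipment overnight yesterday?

In A, the wh-phrase is extracted from inside a wh-island (introduced by "whether"), which blocks movement.
In B, the extraction path crosses only that-complement boundaries, which are transparent.
So B is grammatical.

B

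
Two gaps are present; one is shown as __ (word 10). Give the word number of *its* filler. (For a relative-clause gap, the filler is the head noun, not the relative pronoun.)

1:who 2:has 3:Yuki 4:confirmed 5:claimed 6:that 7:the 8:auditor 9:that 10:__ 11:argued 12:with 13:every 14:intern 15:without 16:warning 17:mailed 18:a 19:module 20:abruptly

The marked gap is inside the relative clause, the subject of "argued".
Its filler is the head noun "auditor" (via "that"), at word 8.
(The other dependency links word 1 to a gap after word 4.)

8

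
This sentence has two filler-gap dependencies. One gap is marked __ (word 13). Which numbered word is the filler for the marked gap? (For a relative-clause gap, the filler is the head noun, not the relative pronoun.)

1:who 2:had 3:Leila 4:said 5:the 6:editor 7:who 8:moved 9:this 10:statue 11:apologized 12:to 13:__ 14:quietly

The marked gap is the object of the preposition "to" of "apologized".
Its filler is the fronted wh-phrase "who", at word 1.
(The other dependency links word 6 to a gap after word 7.)

1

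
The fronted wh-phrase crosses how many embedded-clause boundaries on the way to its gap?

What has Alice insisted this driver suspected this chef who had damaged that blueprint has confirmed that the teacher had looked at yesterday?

3

"what" is extracted from the PP object of "looked".
Boundaries crossed, outermost first: [Ø], [Ø], [that] — 3 in total.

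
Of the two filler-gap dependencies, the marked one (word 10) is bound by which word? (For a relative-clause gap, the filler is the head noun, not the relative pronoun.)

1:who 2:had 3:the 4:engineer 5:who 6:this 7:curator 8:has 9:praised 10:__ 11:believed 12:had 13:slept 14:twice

4

The marked gap is inside the relative clause, the direct object of "praised".
Its filler is the head noun "engineer" (via "who"), at word 4.
(The other dependency links word 1 to a gap after word 11.)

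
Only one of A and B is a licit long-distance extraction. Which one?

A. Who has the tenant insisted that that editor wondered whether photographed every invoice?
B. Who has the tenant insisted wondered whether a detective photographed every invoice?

In A, the wh-phrase is extracted from inside a wh-island (introduced by "whether"), which blocks movement.
In B, the extraction path crosses only that-complement boundaries, which are transparent.
So B is grammatical.

B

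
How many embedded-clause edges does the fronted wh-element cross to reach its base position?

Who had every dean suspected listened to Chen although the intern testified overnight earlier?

1

"who" is extracted from the subject of "listened".
Boundaries crossed, outermost first: [Ø] — 1 in total.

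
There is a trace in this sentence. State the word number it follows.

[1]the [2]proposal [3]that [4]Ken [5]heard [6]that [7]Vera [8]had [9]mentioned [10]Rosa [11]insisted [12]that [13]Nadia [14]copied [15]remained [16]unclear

14

The displaced element is "the proposal" (word 2).
It is linked across 3 clause boundaries (that → Ø → that).
It functions as the direct object of "copied", so the gap sits immediately after word 14 ("copied").
Base order: Ken heard that Vera had mentioned Rosa insisted that Nadia copied the proposal.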